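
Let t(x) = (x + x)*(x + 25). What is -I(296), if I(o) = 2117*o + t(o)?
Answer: -816664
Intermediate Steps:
t(x) = 2*x*(25 + x) (t(x) = (2*x)*(25 + x) = 2*x*(25 + x))
I(o) = 2117*o + 2*o*(25 + o)
-I(296) = -296*(2167 + 2*296) = -296*(2167 + 592) = -296*2759 = -1*816664 = -816664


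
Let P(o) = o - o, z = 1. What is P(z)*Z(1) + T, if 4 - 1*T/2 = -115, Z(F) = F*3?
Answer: 238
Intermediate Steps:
Z(F) = 3*F
P(o) = 0
T = 238 (T = 8 - 2*(-115) = 8 + 230 = 238)
P(z)*Z(1) + T = 0*(3*1) + 238 = 0*3 + 238 = 0 + 238 = 238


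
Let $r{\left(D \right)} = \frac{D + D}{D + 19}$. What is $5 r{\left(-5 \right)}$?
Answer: $- \frac{25}{7} \approx -3.5714$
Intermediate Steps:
$r{\left(D \right)} = \frac{2 D}{19 + D}$
$5 r{\left(-5 \right)} = 5 \cdot 2 \left(-5\right) \frac{1}{19 - 5} = 5 \cdot 2 \left(-5\right) \frac{1}{14} = 5 \left(- \frac{5}{7}\right) = - \frac{25}{7}$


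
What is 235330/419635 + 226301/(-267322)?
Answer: -6410986775/22435533494 ≈ -0.28575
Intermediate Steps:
235330/419635 + 226301/(-267322) = 235330*(1/419635) + 226301*(-1/267322) = 47066/83927 - 226301/267322 = -6410986775/22435533494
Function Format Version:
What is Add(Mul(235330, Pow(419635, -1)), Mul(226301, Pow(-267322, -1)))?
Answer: Rational(-6410986775, 22435533494) ≈ -0.28575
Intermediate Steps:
Add(Mul(235330, Pow(419635, -1)), Mul(226301, Pow(-267322, -1))) = Add(Mul(235330, Rational(1, 419635)), Mul(226301, Rational(-1, 267322))) = Add(Rational(47066, 83927), Rational(-226301, 267322)) = Rational(-6410986775, 22435533494)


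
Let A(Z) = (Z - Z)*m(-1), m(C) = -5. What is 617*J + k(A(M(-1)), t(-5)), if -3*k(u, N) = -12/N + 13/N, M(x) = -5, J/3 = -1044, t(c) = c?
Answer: -28986659/15 ≈ -1.9324e+6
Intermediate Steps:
J = -3132 (J = 3*(-1044) = -3132)
A(Z) = 0 (A(Z) = (Z - Z)*(-5) = 0*(-5) = 0)
k(u, N) = -1/(3*N) (k(u, N) = -(-12/N + 13/N)/3 = -1/(3*N))
617*J + k(A(M(-1)), t(-5)) = 617*(-3132) - ⅓/(-5) = -1932444 - ⅓*(-⅕) = -1932444 + 1/15 = -28986659/15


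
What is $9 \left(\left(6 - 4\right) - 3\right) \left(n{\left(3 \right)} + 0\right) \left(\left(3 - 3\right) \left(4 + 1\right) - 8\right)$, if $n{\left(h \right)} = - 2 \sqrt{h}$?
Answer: $- 144 \sqrt{3} \approx -249.42$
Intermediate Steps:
$9 \left(\left(6 - 4\right) - 3\right) \left(n{\left(3 \right)} + 0\right) \left(\left(3 - 3\right) \left(4 + 1\right) - 8\right) = 9 \left(\left(6 - 4\right) - 3\right) \left(- 2 \sqrt{3} + 0\right) \left(\left(3 - 3\right) \left(4 + 1\right) - 8\right) = 9 \left(2 - 3\right) - 2 \sqrt{3} \left(0 \cdot 5 - 8\right) = 9 \left(-1\right) - 2 \sqrt{3} \left(0 - 8\right) = - 9 - 2 \sqrt{3} \left(-8\right) = - 9 \cdot 16 \sqrt{3} = - 144 \sqrt{3}$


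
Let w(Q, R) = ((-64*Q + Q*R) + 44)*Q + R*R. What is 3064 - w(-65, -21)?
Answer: 364608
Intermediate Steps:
w(Q, R) = R² + Q*(44 - 64*Q + Q*R) (w(Q, R) = (44 - 64*Q + Q*R)*Q + R² = Q*(44 - 64*Q + Q*R) + R² = R² + Q*(44 - 64*Q + Q*R))
3064 - w(-65, -21) = 3064 - ((-21)² - 64*(-65)² + 44*(-65) - 21*(-65)²) = 3064 - (441 - 64*4225 - 2860 - 21*4225) = 3064 - (441 - 270400 - 2860 - 88725) = 3064 - 1*(-361544) = 3064 + 361544 = 364608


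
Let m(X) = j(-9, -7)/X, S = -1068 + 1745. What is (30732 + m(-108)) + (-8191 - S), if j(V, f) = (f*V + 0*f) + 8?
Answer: 2361241/108 ≈ 21863.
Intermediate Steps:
S = 677
j(V, f) = 8 + V*f (j(V, f) = (V*f + 0) + 8 = V*f + 8 = 8 + V*f)
m(X) = 71/X (m(X) = (8 - 9*(-7))/X = (8 + 63)/X = 71/X)
(30732 + m(-108)) + (-8191 - S) = (30732 + 71/(-108)) + (-8191 - 1*677) = (30732 + 71*(-1/108)) + (-8191 - 677) = (30732 - 71/108) - 8868 = 3318985/108 - 8868 = 2361241/108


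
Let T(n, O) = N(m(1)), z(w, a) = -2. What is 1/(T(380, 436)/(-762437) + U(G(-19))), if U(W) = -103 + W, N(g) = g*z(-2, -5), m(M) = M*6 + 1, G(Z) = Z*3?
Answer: -762437/121989906 ≈ -0.0062500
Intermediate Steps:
G(Z) = 3*Z
m(M) = 1 + 6*M (m(M) = 6*M + 1 = 1 + 6*M)
N(g) = -2*g (N(g) = g*(-2) = -2*g)
T(n, O) = -14 (T(n, O) = -2*(1 + 6*1) = -2*(1 + 6) = -2*7 = -14)
1/(T(380, 436)/(-762437) + U(G(-19))) = 1/(-14/(-762437) + (-103 + 3*(-19))) = 1/(-14*(-1/762437) + (-103 - 57)) = 1/(14/762437 - 160) = 1/(-121989906/762437) = -762437/121989906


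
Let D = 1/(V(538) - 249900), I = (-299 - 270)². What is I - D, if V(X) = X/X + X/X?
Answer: 80907226379/249898 ≈ 3.2376e+5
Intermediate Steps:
V(X) = 2 (V(X) = 1 + 1 = 2)
I = 323761 (I = (-569)² = 323761)
D = -1/249898 (D = 1/(2 - 249900) = 1/(-249898) = -1/249898 ≈ -4.0016e-6)
I - D = 323761 - 1*(-1/249898) = 323761 + 1/249898 = 80907226379/249898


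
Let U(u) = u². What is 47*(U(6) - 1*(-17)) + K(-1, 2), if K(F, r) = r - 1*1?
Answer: 2492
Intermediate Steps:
K(F, r) = -1 + r (K(F, r) = r - 1 = -1 + r)
47*(U(6) - 1*(-17)) + K(-1, 2) = 47*(6² - 1*(-17)) + (-1 + 2) = 47*(36 + 17) + 1 = 47*53 + 1 = 2491 + 1 = 2492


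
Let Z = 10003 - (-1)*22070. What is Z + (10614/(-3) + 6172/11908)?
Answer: 84950238/2977 ≈ 28536.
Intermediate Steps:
Z = 32073 (Z = 10003 - 1*(-22070) = 10003 + 22070 = 32073)
Z + (10614/(-3) + 6172/11908) = 32073 + (10614/(-3) + 6172/11908) = 32073 + (10614*(-⅓) + 6172*(1/11908)) = 32073 + (-3538 + 1543/2977) = 32073 - 10531083/2977 = 84950238/2977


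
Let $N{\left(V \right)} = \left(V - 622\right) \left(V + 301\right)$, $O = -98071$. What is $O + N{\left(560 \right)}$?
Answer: $-151453$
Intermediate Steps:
$N{\left(V \right)} = \left(-622 + V\right) \left(301 + V\right)$
$O + N{\left(560 \right)} = -98071 - \left(366982 - 313600\right) = -98071 - 53382 = -151453$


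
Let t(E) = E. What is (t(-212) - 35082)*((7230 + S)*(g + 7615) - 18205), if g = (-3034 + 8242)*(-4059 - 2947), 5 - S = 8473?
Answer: -1593939420345006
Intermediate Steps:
S = -8468 (S = 5 - 1*8473 = 5 - 8473 = -8468)
g = -36487248 (g = 5208*(-7006) = -36487248)
(t(-212) - 35082)*((7230 + S)*(g + 7615) - 18205) = (-212 - 35082)*((7230 - 8468)*(-36487248 + 7615) - 18205) = -35294*(-1238*(-36479633) - 18205) = -35294*(45161785654 - 18205) = -35294*45161767449 = -1593939420345006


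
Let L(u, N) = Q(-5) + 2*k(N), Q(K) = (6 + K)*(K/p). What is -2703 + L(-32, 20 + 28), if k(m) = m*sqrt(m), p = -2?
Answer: -5401/2 + 384*sqrt(3) ≈ -2035.4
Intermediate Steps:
k(m) = m**(3/2)
Q(K) = -K*(6 + K)/2 (Q(K) = (6 + K)*(K/(-2)) = (6 + K)*(K*(-1/2)) = (6 + K)*(-K/2) = -K*(6 + K)/2)
L(u, N) = 5/2 + 2*N**(3/2) (L(u, N) = -1/2*(-5)*(6 - 5) + 2*N**(3/2) = -1/2*(-5)*1 + 2*N**(3/2) = 5/2 + 2*N**(3/2))
-2703 + L(-32, 20 + 28) = -2703 + (5/2 + 2*(20 + 28)**(3/2)) = -2703 + (5/2 + 2*48**(3/2)) = -2703 + (5/2 + 2*(192*sqrt(3))) = -2703 + (5/2 + 384*sqrt(3)) = -5401/2 + 384*sqrt(3)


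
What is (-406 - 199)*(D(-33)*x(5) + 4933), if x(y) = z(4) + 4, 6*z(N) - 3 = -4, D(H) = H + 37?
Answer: -8981225/3 ≈ -2.9937e+6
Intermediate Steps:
D(H) = 37 + H
z(N) = -1/6 (z(N) = 1/2 + (1/6)*(-4) = 1/2 - 2/3 = -1/6)
x(y) = 23/6 (x(y) = -1/6 + 4 = 23/6)
(-406 - 199)*(D(-33)*x(5) + 4933) = (-406 - 199)*((37 - 33)*(23/6) + 4933) = -605*(4*(23/6) + 4933) = -605*(46/3 + 4933) = -605*14845/3 = -8981225/3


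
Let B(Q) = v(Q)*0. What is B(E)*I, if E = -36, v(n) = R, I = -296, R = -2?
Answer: 0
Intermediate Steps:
v(n) = -2
B(Q) = 0 (B(Q) = -2*0 = 0)
B(E)*I = 0*(-296) = 0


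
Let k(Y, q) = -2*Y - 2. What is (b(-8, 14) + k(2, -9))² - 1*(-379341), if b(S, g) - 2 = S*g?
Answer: 392797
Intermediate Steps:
b(S, g) = 2 + S*g
k(Y, q) = -2 - 2*Y
(b(-8, 14) + k(2, -9))² - 1*(-379341) = ((2 - 8*14) + (-2 - 2*2))² - 1*(-379341) = ((2 - 112) + (-2 - 4))² + 379341 = (-110 - 6)² + 379341 = (-116)² + 379341 = 13456 + 379341 = 392797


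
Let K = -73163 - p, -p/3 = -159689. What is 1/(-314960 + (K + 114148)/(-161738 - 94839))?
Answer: -256577/80811053838 ≈ -3.1750e-6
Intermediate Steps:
p = 479067 (p = -3*(-159689) = 479067)
K = -552230 (K = -73163 - 1*479067 = -73163 - 479067 = -552230)
1/(-314960 + (K + 114148)/(-161738 - 94839)) = 1/(-314960 + (-552230 + 114148)/(-161738 - 94839)) = 1/(-314960 - 438082/(-256577)) = 1/(-314960 - 438082*(-1/256577)) = 1/(-314960 + 438082/256577) = 1/(-80811053838/256577) = -256577/80811053838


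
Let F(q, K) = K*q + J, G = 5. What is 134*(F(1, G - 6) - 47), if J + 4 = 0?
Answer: -6968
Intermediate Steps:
J = -4 (J = -4 + 0 = -4)
F(q, K) = -4 + K*q (F(q, K) = K*q - 4 = -4 + K*q)
134*(F(1, G - 6) - 47) = 134*((-4 + (5 - 6)*1) - 47) = 134*((-4 - 1*1) - 47) = 134*((-4 - 1) - 47) = 134*(-5 - 47) = 134*(-52) = -6968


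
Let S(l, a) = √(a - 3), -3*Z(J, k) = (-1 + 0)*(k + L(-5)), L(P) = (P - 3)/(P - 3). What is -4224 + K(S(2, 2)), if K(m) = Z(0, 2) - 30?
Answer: -4253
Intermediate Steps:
L(P) = 1 (L(P) = (-3 + P)/(-3 + P) = 1)
Z(J, k) = ⅓ + k/3 (Z(J, k) = -(-1 + 0)*(k + 1)/3 = -(-1)*(1 + k)/3 = -(-1 - k)/3 = ⅓ + k/3)
S(l, a) = √(-3 + a)
K(m) = -29 (K(m) = (⅓ + (⅓)*2) - 30 = (⅓ + ⅔) - 30 = 1 - 30 = -29)
-4224 + K(S(2, 2)) = -4224 - 29 = -4253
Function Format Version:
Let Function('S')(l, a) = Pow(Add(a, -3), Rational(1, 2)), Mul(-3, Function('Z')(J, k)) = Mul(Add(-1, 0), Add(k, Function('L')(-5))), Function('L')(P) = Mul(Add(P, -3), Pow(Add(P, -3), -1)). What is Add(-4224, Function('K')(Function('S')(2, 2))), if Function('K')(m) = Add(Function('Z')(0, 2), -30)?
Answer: -4253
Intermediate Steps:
Function('L')(P) = 1 (Function('L')(P) = Mul(Add(-3, P), Pow(Add(-3, P), -1)) = 1)
Function('Z')(J, k) = Add(Rational(1, 3), Mul(Rational(1, 3), k)) (Function('Z')(J, k) = Mul(Rational(-1, 3), Mul(Add(-1, 0), Add(k, 1))) = Mul(Rational(-1, 3), Mul(-1, Add(1, k))) = Mul(Rational(-1, 3), Add(-1, Mul(-1, k))) = Add(Rational(1, 3), Mul(Rational(1, 3), k)))
Function('S')(l, a) = Pow(Add(-3, a), Rational(1, 2))
Function('K')(m) = -29 (Function('K')(m) = Add(Add(Rational(1, 3), Mul(Rational(1, 3), 2)), -30) = Add(Add(Rational(1, 3), Rational(2, 3)), -30) = Add(1, -30) = -29)
Add(-4224, Function('K')(Function('S')(2, 2))) = Add(-4224, -29) = -4253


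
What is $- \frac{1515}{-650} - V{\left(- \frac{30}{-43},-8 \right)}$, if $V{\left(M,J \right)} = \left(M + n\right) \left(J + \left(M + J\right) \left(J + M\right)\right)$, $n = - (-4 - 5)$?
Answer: $- \frac{4518924219}{10335910} \approx -437.21$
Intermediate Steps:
$n = 9$ ($n = \left(-1\right) \left(-9\right) = 9$)
$V{\left(M,J \right)} = \left(9 + M\right) \left(J + \left(J + M\right)^{2}\right)$ ($V{\left(M,J \right)} = \left(M + 9\right) \left(J + \left(M + J\right) \left(J + M\right)\right) = \left(9 + M\right) \left(J + \left(J + M\right) \left(J + M\right)\right) = \left(9 + M\right) \left(J + \left(J + M\right)^{2}\right)$)
$- \frac{1515}{-650} - V{\left(- \frac{30}{-43},-8 \right)} = - \frac{1515}{-650} - \left(9 \left(-8\right) + 9 \left(-8 - \frac{30}{-43}\right)^{2} - 8 \left(- \frac{30}{-43}\right) + - \frac{30}{-43} \left(-8 - \frac{30}{-43}\right)^{2}\right) = \left(-1515\right) \left(- \frac{1}{650}\right) - \left(-72 + 9 \left(-8 - - \frac{30}{43}\right)^{2} - 8 \left(\left(-30\right) \left(- \frac{1}{43}\right)\right) + \left(-30\right) \left(- \frac{1}{43}\right) \left(-8 - - \frac{30}{43}\right)^{2}\right) = \frac{303}{130} - \left(-72 + 9 \left(-8 + \frac{30}{43}\right)^{2} - \frac{240}{43} + \frac{30 \left(-8 + \frac{30}{43}\right)^{2}}{43}\right) = \frac{303}{130} - \left(-72 + 9 \left(- \frac{314}{43}\right)^{2} - \frac{240}{43} + \frac{30 \left(- \frac{314}{43}\right)^{2}}{43}\right) = \frac{303}{130} - \left(-72 + 9 \cdot \frac{98596}{1849} - \frac{240}{43} + \frac{30}{43} \cdot \frac{98596}{1849}\right) = \frac{303}{130} - \left(-72 + \frac{887364}{1849} - \frac{240}{43} + \frac{2957880}{79507}\right) = \frac{303}{130} - \frac{34946268}{79507} = - \frac{4518924219}{10335910}$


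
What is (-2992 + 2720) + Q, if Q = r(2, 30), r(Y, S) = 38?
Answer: -234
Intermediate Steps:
Q = 38
(-2992 + 2720) + Q = (-2992 + 2720) + 38 = -272 + 38 = -234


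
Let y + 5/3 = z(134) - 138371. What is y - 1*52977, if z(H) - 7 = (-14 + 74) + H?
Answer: -573446/3 ≈ -1.9115e+5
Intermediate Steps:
z(H) = 67 + H (z(H) = 7 + ((-14 + 74) + H) = 7 + (60 + H) = 67 + H)
y = -414515/3 (y = -5/3 + ((67 + 134) - 138371) = -5/3 + (201 - 138371) = -5/3 - 138170 = -414515/3 ≈ -1.3817e+5)
y - 1*52977 = -414515/3 - 1*52977 = -414515/3 - 52977 = -573446/3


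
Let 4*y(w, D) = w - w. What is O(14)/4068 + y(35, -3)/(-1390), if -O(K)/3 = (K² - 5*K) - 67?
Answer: -59/1356 ≈ -0.043510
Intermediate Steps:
y(w, D) = 0 (y(w, D) = (w - w)/4 = (¼)*0 = 0)
O(K) = 201 - 3*K² + 15*K (O(K) = -3*((K² - 5*K) - 67) = -3*(-67 + K² - 5*K) = 201 - 3*K² + 15*K)
O(14)/4068 + y(35, -3)/(-1390) = (201 - 3*14² + 15*14)/4068 + 0/(-1390) = (201 - 3*196 + 210)*(1/4068) + 0*(-1/1390) = (201 - 588 + 210)*(1/4068) + 0 = -177*1/4068 + 0 = -59/1356 + 0 = -59/1356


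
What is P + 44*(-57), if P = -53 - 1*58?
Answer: -2619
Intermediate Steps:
P = -111 (P = -53 - 58 = -111)
P + 44*(-57) = -111 + 44*(-57) = -111 - 2508 = -2619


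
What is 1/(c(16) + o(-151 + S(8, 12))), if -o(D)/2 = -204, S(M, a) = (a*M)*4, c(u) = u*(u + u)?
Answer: 1/920 ≈ 0.0010870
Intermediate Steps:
c(u) = 2*u² (c(u) = u*(2*u) = 2*u²)
S(M, a) = 4*M*a (S(M, a) = (M*a)*4 = 4*M*a)
o(D) = 408 (o(D) = -2*(-204) = 408)
1/(c(16) + o(-151 + S(8, 12))) = 1/(2*16² + 408) = 1/(2*256 + 408) = 1/(512 + 408) = 1/920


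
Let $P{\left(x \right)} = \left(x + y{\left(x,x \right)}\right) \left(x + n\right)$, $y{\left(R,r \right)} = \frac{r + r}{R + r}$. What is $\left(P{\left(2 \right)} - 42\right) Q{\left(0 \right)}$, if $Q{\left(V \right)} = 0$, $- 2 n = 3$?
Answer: $0$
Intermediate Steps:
$n = - \frac{3}{2}$ ($n = \left(- \frac{1}{2}\right) 3 = - \frac{3}{2} \approx -1.5$)
$y{\left(R,r \right)} = \frac{2 r}{R + r}$
$P{\left(x \right)} = \left(1 + x\right) \left(- \frac{3}{2} + x\right)$ ($P{\left(x \right)} = \left(x + \frac{2 x}{x + x}\right) \left(x - \frac{3}{2}\right) = \left(x + \frac{2 x}{2 x}\right) \left(- \frac{3}{2} + x\right) = \left(x + 2 x \frac{1}{2 x}\right) \left(- \frac{3}{2} + x\right) = \left(x + 1\right) \left(- \frac{3}{2} + x\right) = \left(1 + x\right) \left(- \frac{3}{2} + x\right)$)
$\left(P{\left(2 \right)} - 42\right) Q{\left(0 \right)} = \left(\left(- \frac{3}{2} + 2^{2} - 1\right) - 42\right) 0 = \left(\left(- \frac{3}{2} + 4 - 1\right) - 42\right) 0 = \left(\frac{3}{2} - 42\right) 0 = \left(- \frac{81}{2}\right) 0 = 0$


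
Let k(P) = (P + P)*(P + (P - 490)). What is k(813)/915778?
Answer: 923568/457889 ≈ 2.0170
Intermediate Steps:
k(P) = 2*P*(-490 + 2*P) (k(P) = (2*P)*(P + (-490 + P)) = (2*P)*(-490 + 2*P) = 2*P*(-490 + 2*P))
k(813)/915778 = (4*813*(-245 + 813))/915778 = (4*813*568)*(1/915778) = 1847136*(1/915778) = 923568/457889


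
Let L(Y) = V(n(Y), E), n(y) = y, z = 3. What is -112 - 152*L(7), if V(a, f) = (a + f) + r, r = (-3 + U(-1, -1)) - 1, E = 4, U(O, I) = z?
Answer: -1632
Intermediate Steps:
U(O, I) = 3
r = -1 (r = (-3 + 3) - 1 = 0 - 1 = -1)
V(a, f) = -1 + a + f (V(a, f) = (a + f) - 1 = -1 + a + f)
L(Y) = 3 + Y (L(Y) = -1 + Y + 4 = 3 + Y)
-112 - 152*L(7) = -112 - 152*(3 + 7) = -112 - 152*10 = -112 - 1520 = -1632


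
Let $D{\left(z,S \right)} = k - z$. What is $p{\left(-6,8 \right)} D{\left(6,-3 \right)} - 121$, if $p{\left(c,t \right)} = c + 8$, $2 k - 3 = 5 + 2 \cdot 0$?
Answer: $-125$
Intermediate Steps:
$k = 4$ ($k = \frac{3}{2} + \frac{5 + 2 \cdot 0}{2} = \frac{3}{2} + \frac{5 + 0}{2} = \frac{3}{2} + \frac{1}{2} \cdot 5 = \frac{3}{2} + \frac{5}{2} = 4$)
$p{\left(c,t \right)} = 8 + c$
$D{\left(z,S \right)} = 4 - z$
$p{\left(-6,8 \right)} D{\left(6,-3 \right)} - 121 = \left(8 - 6\right) \left(4 - 6\right) - 121 = 2 \left(4 - 6\right) - 121 = 2 \left(-2\right) - 121 = -4 - 121 = -125$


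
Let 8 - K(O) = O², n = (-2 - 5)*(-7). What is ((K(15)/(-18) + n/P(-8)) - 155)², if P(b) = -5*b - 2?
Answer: 586753729/29241 ≈ 20066.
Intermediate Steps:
P(b) = -2 - 5*b
n = 49 (n = -7*(-7) = 49)
K(O) = 8 - O²
((K(15)/(-18) + n/P(-8)) - 155)² = (((8 - 1*15²)/(-18) + 49/(-2 - 5*(-8))) - 155)² = (((8 - 1*225)*(-1/18) + 49/(-2 + 40)) - 155)² = (((8 - 225)*(-1/18) + 49/38) - 155)² = ((-217*(-1/18) + 49*(1/38)) - 155)² = ((217/18 + 49/38) - 155)² = (2282/171 - 155)² = (-24223/171)² = 586753729/29241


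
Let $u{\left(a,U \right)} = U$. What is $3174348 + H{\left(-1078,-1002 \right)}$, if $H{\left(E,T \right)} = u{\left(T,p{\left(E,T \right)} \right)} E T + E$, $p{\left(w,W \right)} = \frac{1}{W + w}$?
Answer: $\frac{1649830361}{520} \approx 3.1728 \cdot 10^{6}$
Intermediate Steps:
$H{\left(E,T \right)} = E + \frac{E T}{E + T}$ ($H{\left(E,T \right)} = \frac{E}{T + E} T + E = \frac{E}{E + T} T + E = \frac{E T}{E + T} + E = E + \frac{E T}{E + T}$)
$3174348 + H{\left(-1078,-1002 \right)} = 3174348 - \frac{1078 \left(-1078 + 2 \left(-1002\right)\right)}{-1078 - 1002} = 3174348 - \frac{1078 \left(-1078 - 2004\right)}{-2080} = 3174348 - \left(- \frac{539}{1040}\right) \left(-3082\right) = 3174348 - \frac{830599}{520} = \frac{1649830361}{520}$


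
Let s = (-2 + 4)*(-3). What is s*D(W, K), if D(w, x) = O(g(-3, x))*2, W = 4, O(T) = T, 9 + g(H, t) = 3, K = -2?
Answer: 72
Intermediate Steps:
g(H, t) = -6 (g(H, t) = -9 + 3 = -6)
D(w, x) = -12 (D(w, x) = -6*2 = -12)
s = -6 (s = 2*(-3) = -6)
s*D(W, K) = -6*(-12) = 72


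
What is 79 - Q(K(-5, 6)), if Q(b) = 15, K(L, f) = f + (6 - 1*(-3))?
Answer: 64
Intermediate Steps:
K(L, f) = 9 + f (K(L, f) = f + (6 + 3) = f + 9 = 9 + f)
79 - Q(K(-5, 6)) = 79 - 1*15 = 79 - 15 = 64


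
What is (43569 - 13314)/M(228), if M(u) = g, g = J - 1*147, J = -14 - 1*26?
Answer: -30255/187 ≈ -161.79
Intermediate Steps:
J = -40 (J = -14 - 26 = -40)
g = -187 (g = -40 - 1*147 = -40 - 147 = -187)
M(u) = -187
(43569 - 13314)/M(228) = (43569 - 13314)/(-187) = 30255*(-1/187) = -30255/187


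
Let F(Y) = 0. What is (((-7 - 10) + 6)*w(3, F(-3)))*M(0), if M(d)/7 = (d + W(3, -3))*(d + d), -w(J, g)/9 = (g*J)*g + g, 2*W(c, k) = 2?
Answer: 0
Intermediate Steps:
W(c, k) = 1 (W(c, k) = (½)*2 = 1)
w(J, g) = -9*g - 9*J*g² (w(J, g) = -9*((g*J)*g + g) = -9*((J*g)*g + g) = -9*(J*g² + g) = -9*(g + J*g²) = -9*g - 9*J*g²)
M(d) = 14*d*(1 + d) (M(d) = 7*((d + 1)*(d + d)) = 7*((1 + d)*(2*d)) = 7*(2*d*(1 + d)) = 14*d*(1 + d))
(((-7 - 10) + 6)*w(3, F(-3)))*M(0) = (((-7 - 10) + 6)*(-9*0*(1 + 3*0)))*(14*0*(1 + 0)) = ((-17 + 6)*(-9*0*(1 + 0)))*(14*0*1) = -(-99)*0*0 = -11*0*0 = 0*0 = 0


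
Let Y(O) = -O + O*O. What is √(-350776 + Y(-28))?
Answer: 2*I*√87491 ≈ 591.58*I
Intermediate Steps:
Y(O) = O² - O (Y(O) = -O + O² = O² - O)
√(-350776 + Y(-28)) = √(-350776 - 28*(-1 - 28)) = √(-350776 - 28*(-29)) = √(-350776 + 812) = √(-349964) = 2*I*√87491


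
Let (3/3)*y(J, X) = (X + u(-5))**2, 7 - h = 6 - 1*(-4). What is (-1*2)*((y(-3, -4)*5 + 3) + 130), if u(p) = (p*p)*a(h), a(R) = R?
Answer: -62676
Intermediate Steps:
h = -3 (h = 7 - (6 - 1*(-4)) = 7 - (6 + 4) = 7 - 1*10 = 7 - 10 = -3)
u(p) = -3*p**2 (u(p) = (p*p)*(-3) = p**2*(-3) = -3*p**2)
y(J, X) = (-75 + X)**2 (y(J, X) = (X - 3*(-5)**2)**2 = (X - 3*25)**2 = (X - 75)**2 = (-75 + X)**2)
(-1*2)*((y(-3, -4)*5 + 3) + 130) = (-1*2)*(((-75 - 4)**2*5 + 3) + 130) = -2*(((-79)**2*5 + 3) + 130) = -2*((6241*5 + 3) + 130) = -2*((31205 + 3) + 130) = -2*(31208 + 130) = -2*31338 = -62676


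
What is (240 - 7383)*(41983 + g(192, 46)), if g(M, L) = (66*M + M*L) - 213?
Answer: -451966182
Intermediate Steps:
g(M, L) = -213 + 66*M + L*M (g(M, L) = (66*M + L*M) - 213 = -213 + 66*M + L*M)
(240 - 7383)*(41983 + g(192, 46)) = (240 - 7383)*(41983 + (-213 + 66*192 + 46*192)) = -7143*(41983 + (-213 + 12672 + 8832)) = -7143*(41983 + 21291) = -7143*63274 = -451966182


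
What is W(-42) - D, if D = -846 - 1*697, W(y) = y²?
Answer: 3307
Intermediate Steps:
D = -1543 (D = -846 - 697 = -1543)
W(-42) - D = (-42)² - 1*(-1543) = 1764 + 1543 = 3307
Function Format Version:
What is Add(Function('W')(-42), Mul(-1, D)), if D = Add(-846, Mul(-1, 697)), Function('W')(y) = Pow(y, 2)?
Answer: 3307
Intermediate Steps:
D = -1543 (D = Add(-846, -697) = -1543)
Add(Function('W')(-42), Mul(-1, D)) = Add(Pow(-42, 2), Mul(-1, -1543)) = Add(1764, 1543) = 3307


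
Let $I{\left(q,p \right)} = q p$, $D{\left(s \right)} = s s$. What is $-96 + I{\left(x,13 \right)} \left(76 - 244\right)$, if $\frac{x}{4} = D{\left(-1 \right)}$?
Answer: $-8832$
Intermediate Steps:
$D{\left(s \right)} = s^{2}$
$x = 4$ ($x = 4 \left(-1\right)^{2} = 4 \cdot 1 = 4$)
$I{\left(q,p \right)} = p q$
$-96 + I{\left(x,13 \right)} \left(76 - 244\right) = -96 + 13 \cdot 4 \left(76 - 244\right) = -96 + 52 \left(76 - 244\right) = -96 + 52 \left(-168\right) = -96 - 8736 = -8832$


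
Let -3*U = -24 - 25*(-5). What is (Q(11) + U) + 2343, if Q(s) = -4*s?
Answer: 6796/3 ≈ 2265.3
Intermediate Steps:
U = -101/3 (U = -(-24 - 25*(-5))/3 = -(-24 + 125)/3 = -⅓*101 = -101/3 ≈ -33.667)
(Q(11) + U) + 2343 = (-4*11 - 101/3) + 2343 = (-44 - 101/3) + 2343 = -233/3 + 2343 = 6796/3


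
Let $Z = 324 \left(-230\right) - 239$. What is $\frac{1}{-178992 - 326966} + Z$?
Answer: $- \frac{37824914123}{505958} \approx -74759.0$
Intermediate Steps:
$Z = -74759$ ($Z = -74520 - 239 = -74759$)
$\frac{1}{-178992 - 326966} + Z = \frac{1}{-178992 - 326966} - 74759 = \frac{1}{-505958} - 74759 = - \frac{1}{505958} - 74759 = - \frac{37824914123}{505958}$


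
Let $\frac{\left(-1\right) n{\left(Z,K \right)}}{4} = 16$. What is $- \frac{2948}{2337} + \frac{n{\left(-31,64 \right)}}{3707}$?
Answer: $- \frac{11077804}{8663259} \approx -1.2787$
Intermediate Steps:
$n{\left(Z,K \right)} = -64$ ($n{\left(Z,K \right)} = \left(-4\right) 16 = -64$)
$- \frac{2948}{2337} + \frac{n{\left(-31,64 \right)}}{3707} = - \frac{2948}{2337} - \frac{64}{3707} = - \frac{11077804}{8663259}$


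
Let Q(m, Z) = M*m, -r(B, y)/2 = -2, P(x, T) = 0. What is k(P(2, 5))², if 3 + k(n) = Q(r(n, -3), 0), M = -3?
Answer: 225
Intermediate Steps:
r(B, y) = 4 (r(B, y) = -2*(-2) = 4)
Q(m, Z) = -3*m
k(n) = -15 (k(n) = -3 - 3*4 = -3 - 12 = -15)
k(P(2, 5))² = (-15)² = 225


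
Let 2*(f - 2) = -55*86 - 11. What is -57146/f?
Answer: 114292/4737 ≈ 24.128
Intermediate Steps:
f = -4737/2 (f = 2 + (-55*86 - 11)/2 = 2 + (-4730 - 11)/2 = 2 + (1/2)*(-4741) = 2 - 4741/2 = -4737/2 ≈ -2368.5)
-57146/f = -57146/(-4737/2) = -57146*(-2/4737) = 114292/4737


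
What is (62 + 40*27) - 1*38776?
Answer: -37634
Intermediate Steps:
(62 + 40*27) - 1*38776 = (62 + 1080) - 38776 = 1142 - 38776 = -37634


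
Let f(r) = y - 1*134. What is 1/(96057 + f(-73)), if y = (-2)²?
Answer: 1/95927 ≈ 1.0425e-5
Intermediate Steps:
y = 4
f(r) = -130 (f(r) = 4 - 1*134 = 4 - 134 = -130)
1/(96057 + f(-73)) = 1/(96057 - 130) = 1/95927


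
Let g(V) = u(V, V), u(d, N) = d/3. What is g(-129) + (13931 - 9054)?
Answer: 4834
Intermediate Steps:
u(d, N) = d/3 (u(d, N) = d*(⅓) = d/3)
g(V) = V/3
g(-129) + (13931 - 9054) = (⅓)*(-129) + (13931 - 9054) = -43 + 4877 = 4834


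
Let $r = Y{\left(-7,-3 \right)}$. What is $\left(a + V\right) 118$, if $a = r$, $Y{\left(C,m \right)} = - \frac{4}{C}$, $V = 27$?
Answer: $\frac{22774}{7} \approx 3253.4$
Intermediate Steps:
$r = \frac{4}{7}$ ($r = - \frac{4}{-7} = \left(-4\right) \left(- \frac{1}{7}\right) = \frac{4}{7} \approx 0.57143$)
$a = \frac{4}{7} \approx 0.57143$
$\left(a + V\right) 118 = \left(\frac{4}{7} + 27\right) 118 = \frac{193}{7} \cdot 118 = \frac{22774}{7}$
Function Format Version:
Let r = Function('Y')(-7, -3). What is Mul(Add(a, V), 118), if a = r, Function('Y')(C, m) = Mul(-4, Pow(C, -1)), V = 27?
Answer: Rational(22774, 7) ≈ 3253.4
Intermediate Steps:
r = Rational(4, 7) (r = Mul(-4, Pow(-7, -1)) = Mul(-4, Rational(-1, 7)) = Rational(4, 7) ≈ 0.57143)
a = Rational(4, 7) ≈ 0.57143
Mul(Add(a, V), 118) = Mul(Add(Rational(4, 7), 27), 118) = Mul(Rational(193, 7), 118) = Rational(22774, 7)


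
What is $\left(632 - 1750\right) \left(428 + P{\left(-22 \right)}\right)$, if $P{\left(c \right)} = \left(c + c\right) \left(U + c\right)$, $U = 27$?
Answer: $-232544$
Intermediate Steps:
$P{\left(c \right)} = 2 c \left(27 + c\right)$ ($P{\left(c \right)} = \left(c + c\right) \left(27 + c\right) = 2 c \left(27 + c\right)$)
$\left(632 - 1750\right) \left(428 + P{\left(-22 \right)}\right) = \left(632 - 1750\right) \left(428 + 2 \left(-22\right) \left(27 - 22\right)\right) = - 1118 \left(428 + 2 \left(-22\right) 5\right) = - 1118 \left(428 - 220\right) = \left(-1118\right) 208 = -232544$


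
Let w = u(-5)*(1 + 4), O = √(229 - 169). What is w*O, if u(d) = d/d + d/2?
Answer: -15*√15 ≈ -58.095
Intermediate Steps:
u(d) = 1 + d/2 (u(d) = 1 + d*(½) = 1 + d/2)
O = 2*√15 (O = √60 = 2*√15 ≈ 7.7460)
w = -15/2 (w = (1 + (½)*(-5))*(1 + 4) = (1 - 5/2)*5 = -3/2*5 = -15/2 ≈ -7.5000)
w*O = -15*√15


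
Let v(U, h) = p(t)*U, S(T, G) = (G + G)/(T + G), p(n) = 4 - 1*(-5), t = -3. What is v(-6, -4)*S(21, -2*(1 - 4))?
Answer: -24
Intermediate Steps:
p(n) = 9 (p(n) = 4 + 5 = 9)
S(T, G) = 2*G/(G + T) (S(T, G) = (2*G)/(G + T) = 2*G/(G + T))
v(U, h) = 9*U
v(-6, -4)*S(21, -2*(1 - 4)) = (9*(-6))*(2*(-2*(1 - 4))/(-2*(1 - 4) + 21)) = -108*(-2*(-3))/(-2*(-3) + 21) = -108*6/(6 + 21) = -108*6/27 = -54*4/9 = -24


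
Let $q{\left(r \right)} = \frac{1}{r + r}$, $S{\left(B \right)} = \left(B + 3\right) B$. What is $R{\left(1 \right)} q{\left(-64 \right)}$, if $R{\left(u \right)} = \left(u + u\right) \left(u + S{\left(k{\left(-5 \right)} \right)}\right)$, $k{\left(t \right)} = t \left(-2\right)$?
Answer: $- \frac{131}{64} \approx -2.0469$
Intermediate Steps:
$k{\left(t \right)} = - 2 t$
$S{\left(B \right)} = B \left(3 + B\right)$ ($S{\left(B \right)} = \left(3 + B\right) B = B \left(3 + B\right)$)
$R{\left(u \right)} = 2 u \left(130 + u\right)$ ($R{\left(u \right)} = \left(u + u\right) \left(u + \left(-2\right) \left(-5\right) \left(3 - -10\right)\right) = 2 u \left(u + 10 \left(3 + 10\right)\right) = 2 u \left(u + 10 \cdot 13\right) = 2 u \left(u + 130\right) = 2 u \left(130 + u\right)$)
$q{\left(r \right)} = \frac{1}{2 r}$
$R{\left(1 \right)} q{\left(-64 \right)} = 2 \cdot 1 \left(130 + 1\right) \frac{1}{2 \left(-64\right)} = 2 \cdot 1 \cdot 131 \cdot \frac{1}{2} \left(- \frac{1}{64}\right) = 262 \left(- \frac{1}{128}\right) = - \frac{131}{64}$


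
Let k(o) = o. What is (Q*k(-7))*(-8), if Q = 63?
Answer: 3528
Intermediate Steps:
(Q*k(-7))*(-8) = (63*(-7))*(-8) = -441*(-8) = 3528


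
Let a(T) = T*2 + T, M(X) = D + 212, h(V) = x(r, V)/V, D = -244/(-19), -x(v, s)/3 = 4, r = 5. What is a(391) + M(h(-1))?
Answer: 26559/19 ≈ 1397.8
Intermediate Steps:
x(v, s) = -12 (x(v, s) = -3*4 = -12)
D = 244/19 (D = -244*(-1/19) = 244/19 ≈ 12.842)
h(V) = -12/V
M(X) = 4272/19 (M(X) = 244/19 + 212 = 4272/19)
a(T) = 3*T (a(T) = 2*T + T = 3*T)
a(391) + M(h(-1)) = 3*391 + 4272/19 = 1173 + 4272/19 = 26559/19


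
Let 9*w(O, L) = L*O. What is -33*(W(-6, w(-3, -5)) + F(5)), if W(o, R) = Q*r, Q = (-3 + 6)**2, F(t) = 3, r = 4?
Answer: -1287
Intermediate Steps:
w(O, L) = L*O/9 (w(O, L) = (L*O)/9 = L*O/9)
Q = 9 (Q = 3**2 = 9)
W(o, R) = 36 (W(o, R) = 9*4 = 36)
-33*(W(-6, w(-3, -5)) + F(5)) = -33*(36 + 3) = -33*39 = -1287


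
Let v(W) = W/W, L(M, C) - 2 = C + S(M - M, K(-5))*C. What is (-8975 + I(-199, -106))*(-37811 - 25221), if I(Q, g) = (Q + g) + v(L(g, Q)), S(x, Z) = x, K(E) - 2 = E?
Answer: 584873928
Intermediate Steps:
K(E) = 2 + E
L(M, C) = 2 + C (L(M, C) = 2 + (C + (M - M)*C) = 2 + (C + 0*C) = 2 + (C + 0) = 2 + C)
v(W) = 1
I(Q, g) = 1 + Q + g (I(Q, g) = (Q + g) + 1 = 1 + Q + g)
(-8975 + I(-199, -106))*(-37811 - 25221) = (-8975 + (1 - 199 - 106))*(-37811 - 25221) = (-8975 - 304)*(-63032) = -9279*(-63032) = 584873928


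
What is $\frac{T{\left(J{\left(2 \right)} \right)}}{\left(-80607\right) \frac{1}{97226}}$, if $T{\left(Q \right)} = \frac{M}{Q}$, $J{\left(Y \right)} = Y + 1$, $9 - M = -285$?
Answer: $- \frac{9528148}{80607} \approx -118.2$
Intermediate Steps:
$M = 294$ ($M = 9 - -285 = 9 + 285 = 294$)
$J{\left(Y \right)} = 1 + Y$
$T{\left(Q \right)} = \frac{294}{Q}$
$\frac{T{\left(J{\left(2 \right)} \right)}}{\left(-80607\right) \frac{1}{97226}} = \frac{294 \frac{1}{1 + 2}}{\left(-80607\right) \frac{1}{97226}} = \frac{294 \cdot \frac{1}{3}}{\left(-80607\right) \frac{1}{97226}} = \frac{294 \cdot \frac{1}{3}}{- \frac{80607}{97226}} = 98 \left(- \frac{97226}{80607}\right) = - \frac{9528148}{80607}$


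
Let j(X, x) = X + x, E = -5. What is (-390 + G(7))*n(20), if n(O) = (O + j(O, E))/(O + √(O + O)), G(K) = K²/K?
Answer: -13405/18 + 2681*√10/36 ≈ -509.22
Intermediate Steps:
G(K) = K
n(O) = (-5 + 2*O)/(O + √2*√O) (n(O) = (O + (O - 5))/(O + √(O + O)) = (O + (-5 + O))/(O + √(2*O)) = (-5 + 2*O)/(O + √2*√O))
(-390 + G(7))*n(20) = (-390 + 7)*((-5 + 2*20)/(20 + √2*√20)) = -383*(-5 + 40)/(20 + √2*(2*√5)) = -383*35/(20 + 2*√10) = -13405/(20 + 2*√10)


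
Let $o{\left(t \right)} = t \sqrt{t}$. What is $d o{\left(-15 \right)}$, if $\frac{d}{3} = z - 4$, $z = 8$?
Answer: $- 180 i \sqrt{15} \approx - 697.14 i$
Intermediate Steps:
$o{\left(t \right)} = t^{\frac{3}{2}}$
$d = 12$ ($d = 3 \left(8 - 4\right) = 3 \cdot 4 = 12$)
$d o{\left(-15 \right)} = 12 \left(-15\right)^{\frac{3}{2}} = 12 \left(- 15 i \sqrt{15}\right) = - 180 i \sqrt{15}$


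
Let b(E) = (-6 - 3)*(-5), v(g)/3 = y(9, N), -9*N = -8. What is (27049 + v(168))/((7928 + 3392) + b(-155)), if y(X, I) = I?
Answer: 16231/6819 ≈ 2.3803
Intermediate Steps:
N = 8/9 (N = -⅑*(-8) = 8/9 ≈ 0.88889)
v(g) = 8/3 (v(g) = 3*(8/9) = 8/3)
b(E) = 45 (b(E) = -9*(-5) = 45)
(27049 + v(168))/((7928 + 3392) + b(-155)) = (27049 + 8/3)/((7928 + 3392) + 45) = 81155/(3*(11320 + 45)) = (81155/3)/11365 = (81155/3)*(1/11365) = 16231/6819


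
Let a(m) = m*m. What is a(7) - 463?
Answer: -414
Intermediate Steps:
a(m) = m²
a(7) - 463 = 7² - 463 = 49 - 463 = -414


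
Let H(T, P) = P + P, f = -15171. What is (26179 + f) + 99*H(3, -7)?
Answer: 9622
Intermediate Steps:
H(T, P) = 2*P
(26179 + f) + 99*H(3, -7) = (26179 - 15171) + 99*(2*(-7)) = 11008 + 99*(-14) = 11008 - 1386 = 9622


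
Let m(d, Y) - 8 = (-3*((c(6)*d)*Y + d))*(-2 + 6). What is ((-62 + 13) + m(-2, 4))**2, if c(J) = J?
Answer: 312481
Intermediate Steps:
m(d, Y) = 8 - 12*d - 72*Y*d (m(d, Y) = 8 + (-3*((6*d)*Y + d))*(-2 + 6) = 8 - 3*(6*Y*d + d)*4 = 8 - 3*(d + 6*Y*d)*4 = 8 + (-3*d - 18*Y*d)*4 = 8 + (-12*d - 72*Y*d) = 8 - 12*d - 72*Y*d)
((-62 + 13) + m(-2, 4))**2 = ((-62 + 13) + (8 - 12*(-2) - 72*4*(-2)))**2 = (-49 + (8 + 24 + 576))**2 = (-49 + 608)**2 = 559**2 = 312481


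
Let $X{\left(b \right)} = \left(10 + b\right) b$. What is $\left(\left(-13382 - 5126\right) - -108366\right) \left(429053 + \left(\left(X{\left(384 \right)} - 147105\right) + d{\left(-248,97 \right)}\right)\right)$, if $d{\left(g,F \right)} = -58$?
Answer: $38925227588$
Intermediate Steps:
$X{\left(b \right)} = b \left(10 + b\right)$
$\left(\left(-13382 - 5126\right) - -108366\right) \left(429053 + \left(\left(X{\left(384 \right)} - 147105\right) + d{\left(-248,97 \right)}\right)\right) = \left(\left(-13382 - 5126\right) - -108366\right) \left(429053 - \left(147163 - 384 \left(10 + 384\right)\right)\right) = \left(\left(-13382 - 5126\right) + 108366\right) \left(429053 + \left(\left(384 \cdot 394 - 147105\right) - 58\right)\right) = \left(-18508 + 108366\right) \left(429053 + \left(\left(151296 - 147105\right) - 58\right)\right) = 89858 \left(429053 + \left(4191 - 58\right)\right) = 89858 \left(429053 + 4133\right) = 89858 \cdot 433186 = 38925227588$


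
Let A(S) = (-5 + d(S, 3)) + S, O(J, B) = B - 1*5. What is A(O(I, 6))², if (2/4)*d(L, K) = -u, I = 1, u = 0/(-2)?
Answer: 16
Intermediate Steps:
u = 0 (u = 0*(-½) = 0)
O(J, B) = -5 + B (O(J, B) = B - 5 = -5 + B)
d(L, K) = 0 (d(L, K) = 2*(-1*0) = 2*0 = 0)
A(S) = -5 + S (A(S) = (-5 + 0) + S = -5 + S)
A(O(I, 6))² = (-5 + (-5 + 6))² = (-5 + 1)² = (-4)² = 16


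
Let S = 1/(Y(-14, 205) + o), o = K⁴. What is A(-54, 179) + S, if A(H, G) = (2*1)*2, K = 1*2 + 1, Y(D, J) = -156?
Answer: 299/75 ≈ 3.9867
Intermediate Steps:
K = 3 (K = 2 + 1 = 3)
o = 81 (o = 3⁴ = 81)
S = -1/75 (S = 1/(-156 + 81) = 1/(-75) = -1/75 ≈ -0.013333)
A(H, G) = 4 (A(H, G) = 2*2 = 4)
A(-54, 179) + S = 4 - 1/75 = 299/75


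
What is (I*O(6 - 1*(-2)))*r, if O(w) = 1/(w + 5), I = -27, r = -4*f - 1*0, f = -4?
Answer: -432/13 ≈ -33.231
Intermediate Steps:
r = 16 (r = -4*(-4) - 1*0 = 16 + 0 = 16)
O(w) = 1/(5 + w)
(I*O(6 - 1*(-2)))*r = -27/(5 + (6 - 1*(-2)))*16 = -27/(5 + (6 + 2))*16 = -27/(5 + 8)*16 = -27/13*16 = -432/13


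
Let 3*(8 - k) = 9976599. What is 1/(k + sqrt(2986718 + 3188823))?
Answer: -107275/356745495164 - sqrt(6175541)/11059110350084 ≈ -3.0093e-7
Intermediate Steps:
k = -3325525 (k = 8 - 1/3*9976599 = 8 - 3325533 = -3325525)
1/(k + sqrt(2986718 + 3188823)) = 1/(-3325525 + sqrt(2986718 + 3188823)) = 1/(-3325525 + sqrt(6175541))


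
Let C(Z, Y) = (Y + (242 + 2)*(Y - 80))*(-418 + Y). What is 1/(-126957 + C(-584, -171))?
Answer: 1/36046478 ≈ 2.7742e-8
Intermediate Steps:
C(Z, Y) = (-19520 + 245*Y)*(-418 + Y) (C(Z, Y) = (Y + 244*(-80 + Y))*(-418 + Y) = (Y + (-19520 + 244*Y))*(-418 + Y) = (-19520 + 245*Y)*(-418 + Y))
1/(-126957 + C(-584, -171)) = 1/(-126957 + (8159360 - 121930*(-171) + 245*(-171)**2)) = 1/(-126957 + (8159360 + 20850030 + 245*29241)) = 1/(-126957 + (8159360 + 20850030 + 7164045)) = 1/(-126957 + 36173435) = 1/36046478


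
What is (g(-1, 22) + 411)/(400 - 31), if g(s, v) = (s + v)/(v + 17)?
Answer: 5350/4797 ≈ 1.1153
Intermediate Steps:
g(s, v) = (s + v)/(17 + v)
(g(-1, 22) + 411)/(400 - 31) = ((-1 + 22)/(17 + 22) + 411)/(400 - 31) = (21/39 + 411)/369 = ((1/39)*21 + 411)*(1/369) = (7/13 + 411)*(1/369) = (5350/13)*(1/369) = 5350/4797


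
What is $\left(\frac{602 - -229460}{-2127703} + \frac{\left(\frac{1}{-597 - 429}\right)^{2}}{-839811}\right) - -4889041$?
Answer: $\frac{9196253958615833212167893}{1880993463135589908} \approx 4.889 \cdot 10^{6}$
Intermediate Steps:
$\left(\frac{602 - -229460}{-2127703} + \frac{\left(\frac{1}{-597 - 429}\right)^{2}}{-839811}\right) - -4889041 = \left(\left(602 + 229460\right) \left(- \frac{1}{2127703}\right) + \left(\frac{1}{-1026}\right)^{2} \left(- \frac{1}{839811}\right)\right) + 4889041 = \left(230062 \left(- \frac{1}{2127703}\right) + \left(- \frac{1}{1026}\right)^{2} \left(- \frac{1}{839811}\right)\right) + 4889041 = \left(- \frac{230062}{2127703} + \frac{1}{1052676} \left(- \frac{1}{839811}\right)\right) + 4889041 = \left(- \frac{230062}{2127703} - \frac{1}{884048884236}\right) + 4889041 = - \frac{203386054407230335}{1880993463135589908} + 4889041 = \frac{9196253958615833212167893}{1880993463135589908}$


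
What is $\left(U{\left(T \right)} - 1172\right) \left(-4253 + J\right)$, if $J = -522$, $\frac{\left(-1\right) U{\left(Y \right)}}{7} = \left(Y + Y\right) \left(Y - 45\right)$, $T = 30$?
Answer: $-24486200$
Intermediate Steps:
$U{\left(Y \right)} = - 14 Y \left(-45 + Y\right)$ ($U{\left(Y \right)} = - 7 \left(Y + Y\right) \left(Y - 45\right) = - 7 \cdot 2 Y \left(-45 + Y\right) = - 14 Y \left(-45 + Y\right)$)
$\left(U{\left(T \right)} - 1172\right) \left(-4253 + J\right) = \left(14 \cdot 30 \left(45 - 30\right) - 1172\right) \left(-4253 - 522\right) = \left(14 \cdot 30 \left(45 - 30\right) - 1172\right) \left(-4775\right) = \left(14 \cdot 30 \cdot 15 - 1172\right) \left(-4775\right) = \left(6300 - 1172\right) \left(-4775\right) = 5128 \left(-4775\right) = -24486200$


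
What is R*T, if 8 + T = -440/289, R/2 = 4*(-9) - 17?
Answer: 291712/289 ≈ 1009.4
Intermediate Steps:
R = -106 (R = 2*(4*(-9) - 17) = 2*(-36 - 17) = 2*(-53) = -106)
T = -2752/289 (T = -8 - 440/289 = -2752/289 ≈ -9.5225)
R*T = -106*(-2752/289) = 291712/289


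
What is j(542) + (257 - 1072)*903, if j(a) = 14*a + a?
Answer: -727815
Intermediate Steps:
j(a) = 15*a
j(542) + (257 - 1072)*903 = 15*542 + (257 - 1072)*903 = 8130 - 815*903 = 8130 - 735945 = -727815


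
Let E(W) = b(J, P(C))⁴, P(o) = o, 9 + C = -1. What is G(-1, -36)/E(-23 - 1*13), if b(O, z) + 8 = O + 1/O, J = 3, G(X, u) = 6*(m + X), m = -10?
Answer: -2673/19208 ≈ -0.13916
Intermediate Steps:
C = -10 (C = -9 - 1 = -10)
G(X, u) = -60 + 6*X (G(X, u) = 6*(-10 + X) = -60 + 6*X)
b(O, z) = -8 + O + 1/O (b(O, z) = -8 + (O + 1/O) = -8 + O + 1/O)
E(W) = 38416/81 (E(W) = (-8 + 3 + 1/3)⁴ = (-8 + 3 + ⅓)⁴ = (-14/3)⁴ = 38416/81)
G(-1, -36)/E(-23 - 1*13) = (-60 + 6*(-1))/(38416/81) = (-60 - 6)*(81/38416) = -66*81/38416 = -2673/19208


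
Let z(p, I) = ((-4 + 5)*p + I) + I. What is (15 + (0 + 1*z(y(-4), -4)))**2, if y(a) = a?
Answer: 9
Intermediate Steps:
z(p, I) = p + 2*I (z(p, I) = (1*p + I) + I = (p + I) + I = (I + p) + I = p + 2*I)
(15 + (0 + 1*z(y(-4), -4)))**2 = (15 + (0 + 1*(-4 + 2*(-4))))**2 = (15 + (0 + 1*(-4 - 8)))**2 = (15 + (0 + 1*(-12)))**2 = (15 + (0 - 12))**2 = (15 - 12)**2 = 3**2 = 9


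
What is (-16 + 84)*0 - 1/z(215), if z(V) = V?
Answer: -1/215 ≈ -0.0046512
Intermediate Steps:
(-16 + 84)*0 - 1/z(215) = (-16 + 84)*0 - 1/215 = 68*0 - 1*1/215 = 0 - 1/215 = -1/215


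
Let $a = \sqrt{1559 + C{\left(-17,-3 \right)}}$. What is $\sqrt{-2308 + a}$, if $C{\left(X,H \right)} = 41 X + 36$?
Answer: $\sqrt{-2308 + \sqrt{898}} \approx 47.729 i$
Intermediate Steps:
$C{\left(X,H \right)} = 36 + 41 X$
$a = \sqrt{898}$ ($a = \sqrt{1559 + \left(36 + 41 \left(-17\right)\right)} = \sqrt{1559 + \left(36 - 697\right)} = \sqrt{1559 - 661} = \sqrt{898} \approx 29.967$)
$\sqrt{-2308 + a} = \sqrt{-2308 + \sqrt{898}}$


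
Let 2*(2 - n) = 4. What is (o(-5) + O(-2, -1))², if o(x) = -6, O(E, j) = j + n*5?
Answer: 49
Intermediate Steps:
n = 0 (n = 2 - ½*4 = 2 - 2 = 0)
O(E, j) = j (O(E, j) = j + 0*5 = j + 0 = j)
(o(-5) + O(-2, -1))² = (-6 - 1)² = (-7)² = 49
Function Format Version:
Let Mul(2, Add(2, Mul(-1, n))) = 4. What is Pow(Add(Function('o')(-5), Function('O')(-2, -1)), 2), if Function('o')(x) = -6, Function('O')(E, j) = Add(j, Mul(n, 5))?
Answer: 49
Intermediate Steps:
n = 0 (n = Add(2, Mul(Rational(-1, 2), 4)) = Add(2, -2) = 0)
Function('O')(E, j) = j (Function('O')(E, j) = Add(j, Mul(0, 5)) = Add(j, 0) = j)
Pow(Add(Function('o')(-5), Function('O')(-2, -1)), 2) = Pow(Add(-6, -1), 2) = Pow(-7, 2) = 49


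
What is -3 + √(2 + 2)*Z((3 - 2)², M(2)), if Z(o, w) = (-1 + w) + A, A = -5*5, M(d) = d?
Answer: -51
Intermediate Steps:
A = -25
Z(o, w) = -26 + w (Z(o, w) = (-1 + w) - 25 = -26 + w)
-3 + √(2 + 2)*Z((3 - 2)², M(2)) = -3 + √(2 + 2)*(-26 + 2) = -3 + √4*(-24) = -3 + 2*(-24) = -3 - 48 = -51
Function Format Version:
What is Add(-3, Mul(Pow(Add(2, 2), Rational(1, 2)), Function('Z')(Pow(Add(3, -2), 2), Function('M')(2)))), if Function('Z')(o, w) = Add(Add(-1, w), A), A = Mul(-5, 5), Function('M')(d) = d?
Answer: -51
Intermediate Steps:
A = -25
Function('Z')(o, w) = Add(-26, w) (Function('Z')(o, w) = Add(Add(-1, w), -25) = Add(-26, w))
Add(-3, Mul(Pow(Add(2, 2), Rational(1, 2)), Function('Z')(Pow(Add(3, -2), 2), Function('M')(2)))) = Add(-3, Mul(Pow(Add(2, 2), Rational(1, 2)), Add(-26, 2))) = Add(-3, Mul(Pow(4, Rational(1, 2)), -24)) = Add(-3, Mul(2, -24)) = Add(-3, -48) = -51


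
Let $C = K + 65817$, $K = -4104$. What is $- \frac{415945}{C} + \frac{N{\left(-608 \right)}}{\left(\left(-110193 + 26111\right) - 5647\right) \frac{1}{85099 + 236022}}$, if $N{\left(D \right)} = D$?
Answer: $\frac{12011620557079}{5537445777} \approx 2169.2$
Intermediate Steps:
$C = 61713$ ($C = -4104 + 65817 = 61713$)
$- \frac{415945}{C} + \frac{N{\left(-608 \right)}}{\left(\left(-110193 + 26111\right) - 5647\right) \frac{1}{85099 + 236022}} = - \frac{415945}{61713} - \frac{608}{\left(\left(-110193 + 26111\right) - 5647\right) \frac{1}{85099 + 236022}} = \left(-415945\right) \frac{1}{61713} - \frac{608}{\left(-84082 - 5647\right) \frac{1}{321121}} = - \frac{415945}{61713} - \frac{608}{\left(-89729\right) \frac{1}{321121}} = - \frac{415945}{61713} - \frac{608}{- \frac{89729}{321121}} = - \frac{415945}{61713} - - \frac{195241568}{89729} = - \frac{415945}{61713} + \frac{195241568}{89729} = \frac{12011620557079}{5537445777}$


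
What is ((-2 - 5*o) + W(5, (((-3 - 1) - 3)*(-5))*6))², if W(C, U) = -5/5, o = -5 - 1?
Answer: 729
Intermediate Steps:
o = -6
W(C, U) = -1 (W(C, U) = -5*⅕ = -1)
((-2 - 5*o) + W(5, (((-3 - 1) - 3)*(-5))*6))² = ((-2 - 5*(-6)) - 1)² = ((-2 + 30) - 1)² = (28 - 1)² = 27² = 729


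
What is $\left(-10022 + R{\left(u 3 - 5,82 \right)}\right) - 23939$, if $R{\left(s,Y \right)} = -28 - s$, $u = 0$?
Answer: $-33984$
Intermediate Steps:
$\left(-10022 + R{\left(u 3 - 5,82 \right)}\right) - 23939 = \left(-10022 - 23\right) - 23939 = -10045 - 23939 = -33984$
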